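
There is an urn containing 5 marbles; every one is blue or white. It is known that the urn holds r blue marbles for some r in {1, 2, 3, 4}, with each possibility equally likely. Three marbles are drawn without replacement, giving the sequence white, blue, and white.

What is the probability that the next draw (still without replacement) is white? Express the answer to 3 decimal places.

Under each hypothesis, the probability of the observed sequence is: P(data | r = 1) = (4/5)(1/4)(3/3) = 1/5; P(data | r = 2) = (3/5)(2/4)(2/3) = 1/5; P(data | r = 3) = (2/5)(3/4)(1/3) = 1/10; P(data | r = 4) = (1/5)(4/4)(0/3) = 0.
Weighting by the prior gives 1/4 · 1/5 = 1/20, 1/4 · 1/5 = 1/20, 1/4 · 1/10 = 1/40, 1/4 · 0 = 0; with total 1/8.
Dividing through by the total gives posterior P(r = 1 | data) = 2/5, P(r = 2 | data) = 2/5, P(r = 3 | data) = 1/5, P(r = 4 | data) = 0.
Averaging over the posterior, P(white next | data) = (1)(2/5) + (1/2)(2/5) + (0)(1/5) = 3/5.

0.600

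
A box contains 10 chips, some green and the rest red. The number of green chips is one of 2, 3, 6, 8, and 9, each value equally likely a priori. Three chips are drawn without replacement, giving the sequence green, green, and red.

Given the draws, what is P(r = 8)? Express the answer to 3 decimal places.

Under each hypothesis, the probability of the observed sequence is: P(data | r = 2) = (2/10)(1/9)(8/8) = 0.022222; P(data | r = 3) = (3/10)(2/9)(7/8) = 0.058333; P(data | r = 6) = (6/10)(5/9)(4/8) = 0.16667; P(data | r = 8) = (8/10)(7/9)(2/8) = 0.15556; P(data | r = 9) = (9/10)(8/9)(1/8) = 0.1.
Weighting by the prior gives 1/5 · 0.022222 = 0.0044444, 1/5 · 0.058333 = 0.011667, 1/5 · 0.16667 = 0.033333, 1/5 · 0.15556 = 0.031111, 1/5 · 0.1 = 0.02; these sum to 0.10056.
Hence P(r = 8 | data) = (0.031111) / (0.10056) = 0.30939.

0.309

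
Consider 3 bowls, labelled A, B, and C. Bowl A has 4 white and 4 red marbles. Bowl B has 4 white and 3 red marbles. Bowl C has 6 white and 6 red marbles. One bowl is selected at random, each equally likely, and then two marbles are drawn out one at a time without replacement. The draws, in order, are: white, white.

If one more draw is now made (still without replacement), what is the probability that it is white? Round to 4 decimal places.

0.3804

The likelihood of the observed sequence under each hypothesis: P(data | bowl A) = (4/8)(3/7) = 3/14; P(data | bowl B) = (4/7)(3/6) = 2/7; P(data | bowl C) = (6/12)(5/11) = 5/22.
The prior-weighted likelihoods are 1/3 · 3/14 = 1/14, 1/3 · 2/7 = 2/21, 1/3 · 5/22 = 5/66; with total 8/33.
Dividing through by the total gives posterior P(bowl A | data) = 33/112, P(bowl B | data) = 11/28, P(bowl C | data) = 5/16.
Averaging over the posterior, P(white next | data) = (1/3)(33/112) + (2/5)(11/28) + (2/5)(5/16) = 213/560.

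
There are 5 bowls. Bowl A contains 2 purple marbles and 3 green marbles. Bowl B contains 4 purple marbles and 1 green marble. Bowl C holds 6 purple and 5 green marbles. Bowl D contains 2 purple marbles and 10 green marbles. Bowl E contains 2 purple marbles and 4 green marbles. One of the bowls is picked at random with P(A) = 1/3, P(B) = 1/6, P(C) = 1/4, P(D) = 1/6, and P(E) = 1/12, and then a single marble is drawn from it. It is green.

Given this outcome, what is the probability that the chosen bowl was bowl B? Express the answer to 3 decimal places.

Under each hypothesis, the probability of this draw is: P(data | bowl A) = (3/5) = 3/5; P(data | bowl B) = (1/5) = 1/5; P(data | bowl C) = (5/11) = 5/11; P(data | bowl D) = (10/12) = 5/6; P(data | bowl E) = (4/6) = 2/3.
Weighting by the prior gives 1/3 · 3/5 = 1/5, 1/6 · 1/5 = 1/30, 1/4 · 5/11 = 5/44, 1/6 · 5/6 = 5/36, 1/12 · 2/3 = 1/18; with total 268/495.
By Bayes' rule, P(bowl B | data) = (1/30) / (268/495) = 33/536.

0.062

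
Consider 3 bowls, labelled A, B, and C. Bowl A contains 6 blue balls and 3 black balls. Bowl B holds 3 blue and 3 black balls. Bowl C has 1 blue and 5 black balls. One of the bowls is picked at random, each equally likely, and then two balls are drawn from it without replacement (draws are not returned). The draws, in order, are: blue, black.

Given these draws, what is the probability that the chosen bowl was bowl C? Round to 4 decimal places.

Under each hypothesis, the probability of the observed sequence is: P(data | bowl A) = (6/9)(3/8) = 1/4; P(data | bowl B) = (3/6)(3/5) = 3/10; P(data | bowl C) = (1/6)(5/5) = 1/6.
The prior-weighted likelihoods are 1/3 · 1/4 = 1/12, 1/3 · 3/10 = 1/10, 1/3 · 1/6 = 1/18; these sum to 43/180.
Therefore the posterior P(bowl C | data) = (1/18) / (43/180) = 10/43.

0.2326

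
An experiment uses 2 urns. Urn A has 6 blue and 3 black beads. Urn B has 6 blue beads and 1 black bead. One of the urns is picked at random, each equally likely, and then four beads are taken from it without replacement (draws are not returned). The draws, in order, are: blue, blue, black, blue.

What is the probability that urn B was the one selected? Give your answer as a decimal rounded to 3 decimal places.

0.545

The likelihood of the observed sequence under each hypothesis: P(data | urn A) = (6/9)(5/8)(3/7)(4/6) = 5/42; P(data | urn B) = (6/7)(5/6)(1/5)(4/4) = 1/7.
The prior-weighted likelihoods are 1/2 · 5/42 = 5/84, 1/2 · 1/7 = 1/14; with total 11/84.
So P(urn B | data) = (1/14) / (11/84) = 6/11.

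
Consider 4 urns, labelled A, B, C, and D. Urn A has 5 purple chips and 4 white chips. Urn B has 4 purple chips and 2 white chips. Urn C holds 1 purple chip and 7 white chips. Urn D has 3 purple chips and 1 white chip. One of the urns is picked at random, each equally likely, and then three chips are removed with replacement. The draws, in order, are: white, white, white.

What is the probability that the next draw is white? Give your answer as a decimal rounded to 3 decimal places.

0.792

For each hypothesis, P(data | H) works out to: P(data | urn A) = (4/9)(4/9)(4/9) = 0.087791; P(data | urn B) = (2/6)(2/6)(2/6) = 0.037037; P(data | urn C) = (7/8)(7/8)(7/8) = 0.66992; P(data | urn D) = (1/4)(1/4)(1/4) = 0.015625.
The prior-weighted likelihoods are 1/4 · 0.087791 = 0.021948, 1/4 · 0.037037 = 0.0092593, 1/4 · 0.66992 = 0.16748, 1/4 · 0.015625 = 0.0039062; with total 0.20259.
Dividing through by the total gives posterior P(urn A | data) = 0.10833, P(urn B | data) = 0.045704, P(urn C | data) = 0.82668, P(urn D | data) = 0.019281.
Averaging over the posterior, P(white next | data) = (4/9)(0.10833) + (1/3)(0.045704) + (7/8)(0.82668) + (1/4)(0.019281) = 0.79155.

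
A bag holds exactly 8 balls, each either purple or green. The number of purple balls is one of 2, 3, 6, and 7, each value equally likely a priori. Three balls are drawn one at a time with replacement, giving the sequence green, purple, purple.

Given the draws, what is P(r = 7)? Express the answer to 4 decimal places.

Under each hypothesis, the probability of the observed sequence is: P(data | r = 2) = (6/8)(2/8)(2/8) = 0.046875; P(data | r = 3) = (5/8)(3/8)(3/8) = 0.087891; P(data | r = 6) = (2/8)(6/8)(6/8) = 0.14062; P(data | r = 7) = (1/8)(7/8)(7/8) = 0.095703.
Multiplying each by its prior: 1/4 · 0.046875 = 0.011719, 1/4 · 0.087891 = 0.021973, 1/4 · 0.14062 = 0.035156, 1/4 · 0.095703 = 0.023926; summing to 0.092773.
Therefore the posterior P(r = 7 | data) = (0.023926) / (0.092773) = 0.25789.

0.2579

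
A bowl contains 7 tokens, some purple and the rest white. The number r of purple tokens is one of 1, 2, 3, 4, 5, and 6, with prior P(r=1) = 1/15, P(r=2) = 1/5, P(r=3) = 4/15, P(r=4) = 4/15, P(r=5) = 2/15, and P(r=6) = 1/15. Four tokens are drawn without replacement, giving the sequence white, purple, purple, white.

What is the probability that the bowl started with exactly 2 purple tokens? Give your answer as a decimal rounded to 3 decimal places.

Compute the likelihood of the observed sequence for each case: P(data | r = 1) = (6/7)(1/6)(0/5) = 0; P(data | r = 2) = (5/7)(2/6)(1/5)(4/4) = 0.047619; P(data | r = 3) = (4/7)(3/6)(2/5)(3/4) = 0.085714; P(data | r = 4) = (3/7)(4/6)(3/5)(2/4) = 0.085714; P(data | r = 5) = (2/7)(5/6)(4/5)(1/4) = 0.047619; P(data | r = 6) = (1/7)(6/6)(5/5)(0/4) = 0.
Multiplying each by its prior: 1/15 · 0 = 0, 1/5 · 0.047619 = 0.0095238, 4/15 · 0.085714 = 0.022857, 4/15 · 0.085714 = 0.022857, 2/15 · 0.047619 = 0.0063492, 1/15 · 0 = 0; these sum to 0.061587.
By Bayes' rule, P(r = 2 | data) = (0.0095238) / (0.061587) = 0.15464.

0.155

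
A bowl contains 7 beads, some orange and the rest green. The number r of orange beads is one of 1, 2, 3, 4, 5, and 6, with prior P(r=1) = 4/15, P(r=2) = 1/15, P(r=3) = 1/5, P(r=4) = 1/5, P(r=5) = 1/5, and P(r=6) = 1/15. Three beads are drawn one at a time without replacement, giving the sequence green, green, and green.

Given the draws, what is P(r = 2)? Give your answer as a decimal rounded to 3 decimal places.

For each hypothesis, P(data | H) works out to: P(data | r = 1) = (6/7)(5/6)(4/5) = 4/7; P(data | r = 2) = (5/7)(4/6)(3/5) = 2/7; P(data | r = 3) = (4/7)(3/6)(2/5) = 4/35; P(data | r = 4) = (3/7)(2/6)(1/5) = 1/35; P(data | r = 5) = (2/7)(1/6)(0/5) = 0; P(data | r = 6) = (1/7)(0/6) = 0.
Weighting by the prior gives 4/15 · 4/7 = 16/105, 1/15 · 2/7 = 2/105, 1/5 · 4/35 = 4/175, 1/5 · 1/35 = 1/175, 1/5 · 0 = 0, 1/15 · 0 = 0; these sum to 1/5.
So P(r = 2 | data) = (2/105) / (1/5) = 2/21.

0.095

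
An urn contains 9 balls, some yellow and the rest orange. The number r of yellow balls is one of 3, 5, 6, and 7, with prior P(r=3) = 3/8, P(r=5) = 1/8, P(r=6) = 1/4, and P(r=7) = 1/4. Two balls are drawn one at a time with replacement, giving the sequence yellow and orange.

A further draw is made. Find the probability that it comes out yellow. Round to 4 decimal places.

0.5427

For each hypothesis, P(data | H) works out to: P(data | r = 3) = (3/9)(6/9) = 2/9; P(data | r = 5) = (5/9)(4/9) = 20/81; P(data | r = 6) = (6/9)(3/9) = 2/9; P(data | r = 7) = (7/9)(2/9) = 14/81.
Multiplying each by its prior: 3/8 · 2/9 = 1/12, 1/8 · 20/81 = 5/162, 1/4 · 2/9 = 1/18, 1/4 · 14/81 = 7/162; with total 23/108.
The posterior is then P(r = 3 | data) = 9/23, P(r = 5 | data) = 10/69, P(r = 6 | data) = 6/23, P(r = 7 | data) = 14/69.
Averaging over the posterior, P(yellow next | data) = (1/3)(9/23) + (5/9)(10/69) + (2/3)(6/23) + (7/9)(14/69) = 337/621.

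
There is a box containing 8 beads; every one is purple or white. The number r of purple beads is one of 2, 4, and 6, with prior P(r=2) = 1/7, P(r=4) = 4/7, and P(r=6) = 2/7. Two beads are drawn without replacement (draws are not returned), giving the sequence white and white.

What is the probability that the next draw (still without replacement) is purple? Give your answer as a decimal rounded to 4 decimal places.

Under each hypothesis, the probability of the observed sequence is: P(data | r = 2) = (6/8)(5/7) = 15/28; P(data | r = 4) = (4/8)(3/7) = 3/14; P(data | r = 6) = (2/8)(1/7) = 1/28.
Multiplying each by its prior: 1/7 · 15/28 = 15/196, 4/7 · 3/14 = 6/49, 2/7 · 1/28 = 1/98; summing to 41/196.
Normalising, the posterior is P(r = 2 | data) = 15/41, P(r = 4 | data) = 24/41, P(r = 6 | data) = 2/41.
So P(purple next | data) = Σ P(purple next | H) P(H | data) = (1/3)(15/41) + (2/3)(24/41) + (1)(2/41) = 23/41.

0.5610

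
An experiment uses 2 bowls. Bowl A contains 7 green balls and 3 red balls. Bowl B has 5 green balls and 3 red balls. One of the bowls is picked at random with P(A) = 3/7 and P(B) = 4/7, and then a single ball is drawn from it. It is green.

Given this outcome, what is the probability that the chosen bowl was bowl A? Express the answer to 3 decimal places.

Compute the likelihood of this draw for each case: P(data | bowl A) = (7/10) = 7/10; P(data | bowl B) = (5/8) = 5/8.
The prior-weighted likelihoods are 3/7 · 7/10 = 3/10, 4/7 · 5/8 = 5/14; summing to 23/35.
Therefore the posterior P(bowl A | data) = (3/10) / (23/35) = 21/46.

0.457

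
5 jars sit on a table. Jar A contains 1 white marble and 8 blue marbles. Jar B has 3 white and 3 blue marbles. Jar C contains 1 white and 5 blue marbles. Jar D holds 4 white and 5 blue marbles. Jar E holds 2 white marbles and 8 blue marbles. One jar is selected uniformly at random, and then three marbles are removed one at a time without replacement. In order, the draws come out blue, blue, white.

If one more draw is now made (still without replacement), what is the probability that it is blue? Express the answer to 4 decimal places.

The likelihood of the observed sequence under each hypothesis: P(data | jar A) = (8/9)(7/8)(1/7) = 0.11111; P(data | jar B) = (3/6)(2/5)(3/4) = 0.15; P(data | jar C) = (5/6)(4/5)(1/4) = 0.16667; P(data | jar D) = (5/9)(4/8)(4/7) = 0.15873; P(data | jar E) = (8/10)(7/9)(2/8) = 0.15556.
Multiplying each by its prior: 1/5 · 0.11111 = 0.022222, 1/5 · 0.15 = 0.03, 1/5 · 0.16667 = 0.033333, 1/5 · 0.15873 = 0.031746, 1/5 · 0.15556 = 0.031111; summing to 0.14841.
The posterior is then P(jar A | data) = 0.14973, P(jar B | data) = 0.20214, P(jar C | data) = 0.2246, P(jar D | data) = 0.2139, P(jar E | data) = 0.20963.
The predictive probability is P(blue next | data) = (1)(0.14973) + (1/3)(0.20214) + (1)(0.2246) + (1/2)(0.2139) + (6/7)(0.20963) = 0.72834.

0.7283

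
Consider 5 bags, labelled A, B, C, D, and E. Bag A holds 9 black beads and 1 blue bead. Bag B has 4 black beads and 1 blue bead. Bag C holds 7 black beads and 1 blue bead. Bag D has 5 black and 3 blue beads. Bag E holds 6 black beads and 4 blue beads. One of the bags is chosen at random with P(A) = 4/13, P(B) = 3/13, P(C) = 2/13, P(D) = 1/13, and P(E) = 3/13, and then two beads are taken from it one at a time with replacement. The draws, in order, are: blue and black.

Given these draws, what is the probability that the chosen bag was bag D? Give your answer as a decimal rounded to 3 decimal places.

The likelihood of the observed sequence under each hypothesis: P(data | bag A) = (1/10)(9/10) = 0.09; P(data | bag B) = (1/5)(4/5) = 0.16; P(data | bag C) = (1/8)(7/8) = 0.10938; P(data | bag D) = (3/8)(5/8) = 0.23438; P(data | bag E) = (4/10)(6/10) = 0.24.
The prior-weighted likelihoods are 4/13 · 0.09 = 0.027692, 3/13 · 0.16 = 0.036923, 2/13 · 0.10938 = 0.016827, 1/13 · 0.23438 = 0.018029, 3/13 · 0.24 = 0.055385; with total 0.15486.
So P(bag D | data) = (0.018029) / (0.15486) = 0.11642.

0.116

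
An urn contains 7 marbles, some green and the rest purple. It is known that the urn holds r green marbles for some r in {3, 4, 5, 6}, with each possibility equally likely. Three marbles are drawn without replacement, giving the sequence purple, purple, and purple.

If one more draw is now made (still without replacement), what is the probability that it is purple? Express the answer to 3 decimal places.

0.200

The likelihood of the observed sequence under each hypothesis: P(data | r = 3) = (4/7)(3/6)(2/5) = 4/35; P(data | r = 4) = (3/7)(2/6)(1/5) = 1/35; P(data | r = 5) = (2/7)(1/6)(0/5) = 0; P(data | r = 6) = (1/7)(0/6) = 0.
The prior-weighted likelihoods are 1/4 · 4/35 = 1/35, 1/4 · 1/35 = 1/140, 1/4 · 0 = 0, 1/4 · 0 = 0; with total 1/28.
Dividing through by the total gives posterior P(r = 3 | data) = 4/5, P(r = 4 | data) = 1/5, P(r = 5 | data) = 0, P(r = 6 | data) = 0.
So P(purple next | data) = Σ P(purple next | H) P(H | data) = (1/4)(4/5) + (0)(1/5) = 1/5.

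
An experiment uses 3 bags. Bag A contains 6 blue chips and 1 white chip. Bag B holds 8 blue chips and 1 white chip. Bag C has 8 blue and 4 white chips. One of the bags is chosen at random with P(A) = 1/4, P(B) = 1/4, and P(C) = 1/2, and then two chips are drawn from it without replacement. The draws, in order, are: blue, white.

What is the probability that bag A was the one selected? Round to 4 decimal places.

0.1934

Compute the likelihood of the observed sequence for each case: P(data | bag A) = (6/7)(1/6) = 1/7; P(data | bag B) = (8/9)(1/8) = 1/9; P(data | bag C) = (8/12)(4/11) = 8/33.
Weighting by the prior gives 1/4 · 1/7 = 1/28, 1/4 · 1/9 = 1/36, 1/2 · 8/33 = 4/33; with total 128/693.
Hence P(bag A | data) = (1/28) / (128/693) = 99/512.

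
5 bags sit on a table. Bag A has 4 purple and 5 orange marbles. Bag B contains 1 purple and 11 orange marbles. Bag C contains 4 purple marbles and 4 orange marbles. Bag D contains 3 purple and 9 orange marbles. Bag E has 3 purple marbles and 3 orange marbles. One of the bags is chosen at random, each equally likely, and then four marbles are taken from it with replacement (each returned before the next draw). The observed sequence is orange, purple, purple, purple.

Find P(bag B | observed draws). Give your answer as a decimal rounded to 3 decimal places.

0.003

The likelihood of the observed sequence under each hypothesis: P(data | bag A) = (5/9)(4/9)(4/9)(4/9) = 0.048773; P(data | bag B) = (11/12)(1/12)(1/12)(1/12) = 0.00053048; P(data | bag C) = (4/8)(4/8)(4/8)(4/8) = 0.0625; P(data | bag D) = (9/12)(3/12)(3/12)(3/12) = 0.011719; P(data | bag E) = (3/6)(3/6)(3/6)(3/6) = 0.0625.
Weighting by the prior gives 1/5 · 0.048773 = 0.0097546, 1/5 · 0.00053048 = 0.0001061, 1/5 · 0.0625 = 0.0125, 1/5 · 0.011719 = 0.0023437, 1/5 · 0.0625 = 0.0125; summing to 0.037204.
Hence P(bag B | data) = (0.0001061) / (0.037204) = 0.0028517.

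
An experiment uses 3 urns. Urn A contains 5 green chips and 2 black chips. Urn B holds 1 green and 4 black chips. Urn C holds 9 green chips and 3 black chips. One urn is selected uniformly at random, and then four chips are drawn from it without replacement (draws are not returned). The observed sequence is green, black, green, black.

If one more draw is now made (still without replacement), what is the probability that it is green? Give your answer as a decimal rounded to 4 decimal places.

0.9459

For each hypothesis, P(data | H) works out to: P(data | urn A) = (5/7)(2/6)(4/5)(1/4) = 0.047619; P(data | urn B) = (1/5)(4/4)(0/3) = 0; P(data | urn C) = (9/12)(3/11)(8/10)(2/9) = 0.036364.
Weighting by the prior gives 1/3 · 0.047619 = 0.015873, 1/3 · 0 = 0, 1/3 · 0.036364 = 0.012121; with total 0.027994.
Normalising, the posterior is P(urn A | data) = 0.56701, P(urn B | data) = 0, P(urn C | data) = 0.43299.
Averaging over the posterior, P(green next | data) = (1)(0.56701) + (7/8)(0.43299) = 0.94588.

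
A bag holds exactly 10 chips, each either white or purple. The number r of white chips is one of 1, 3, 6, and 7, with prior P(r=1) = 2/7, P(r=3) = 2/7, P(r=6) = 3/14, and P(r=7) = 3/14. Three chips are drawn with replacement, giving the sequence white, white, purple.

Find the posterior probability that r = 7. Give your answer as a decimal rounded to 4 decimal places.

For each hypothesis, P(data | H) works out to: P(data | r = 1) = (1/10)(1/10)(9/10) = 0.009; P(data | r = 3) = (3/10)(3/10)(7/10) = 0.063; P(data | r = 6) = (6/10)(6/10)(4/10) = 0.144; P(data | r = 7) = (7/10)(7/10)(3/10) = 0.147.
Weighting by the prior gives 2/7 · 0.009 = 0.0025714, 2/7 · 0.063 = 0.018, 3/14 · 0.144 = 0.030857, 3/14 · 0.147 = 0.0315; these sum to 0.082929.
Therefore the posterior P(r = 7 | data) = (0.0315) / (0.082929) = 0.37984.

0.3798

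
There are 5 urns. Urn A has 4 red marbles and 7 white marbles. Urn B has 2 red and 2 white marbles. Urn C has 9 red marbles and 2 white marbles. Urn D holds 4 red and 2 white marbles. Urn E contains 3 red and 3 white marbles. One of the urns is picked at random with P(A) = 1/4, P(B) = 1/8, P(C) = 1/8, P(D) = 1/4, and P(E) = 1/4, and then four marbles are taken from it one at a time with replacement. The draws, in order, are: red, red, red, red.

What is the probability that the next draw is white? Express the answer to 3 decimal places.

Under each hypothesis, the probability of the observed sequence is: P(data | urn A) = (4/11)(4/11)(4/11)(4/11) = 0.017485; P(data | urn B) = (2/4)(2/4)(2/4)(2/4) = 0.0625; P(data | urn C) = (9/11)(9/11)(9/11)(9/11) = 0.44813; P(data | urn D) = (4/6)(4/6)(4/6)(4/6) = 0.19753; P(data | urn E) = (3/6)(3/6)(3/6)(3/6) = 0.0625.
Weighting by the prior gives 1/4 · 0.017485 = 0.0043713, 1/8 · 0.0625 = 0.0078125, 1/8 · 0.44813 = 0.056016, 1/4 · 0.19753 = 0.049383, 1/4 · 0.0625 = 0.015625; summing to 0.13321.
Dividing through by the total gives posterior P(urn A | data) = 0.032816, P(urn B | data) = 0.058649, P(urn C | data) = 0.42052, P(urn D | data) = 0.37072, P(urn E | data) = 0.1173.
The predictive probability is P(white next | data) = (7/11)(0.032816) + (1/2)(0.058649) + (2/11)(0.42052) + (1/3)(0.37072) + (1/2)(0.1173) = 0.30889.

0.309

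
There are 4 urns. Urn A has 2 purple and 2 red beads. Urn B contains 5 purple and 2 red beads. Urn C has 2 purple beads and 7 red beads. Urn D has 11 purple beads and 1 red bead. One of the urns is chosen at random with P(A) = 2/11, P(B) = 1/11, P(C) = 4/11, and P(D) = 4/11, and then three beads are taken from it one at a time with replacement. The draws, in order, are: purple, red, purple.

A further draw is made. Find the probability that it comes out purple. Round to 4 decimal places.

Compute the likelihood of the observed sequence for each case: P(data | urn A) = (2/4)(2/4)(2/4) = 0.125; P(data | urn B) = (5/7)(2/7)(5/7) = 0.14577; P(data | urn C) = (2/9)(7/9)(2/9) = 0.038409; P(data | urn D) = (11/12)(1/12)(11/12) = 0.070023.
The prior-weighted likelihoods are 2/11 · 0.125 = 0.022727, 1/11 · 0.14577 = 0.013252, 4/11 · 0.038409 = 0.013967, 4/11 · 0.070023 = 0.025463; with total 0.075409.
Dividing through by the total gives posterior P(urn A | data) = 0.30139, P(urn B | data) = 0.17574, P(urn C | data) = 0.18521, P(urn D | data) = 0.33766.
So P(purple next | data) = Σ P(purple next | H) P(H | data) = (1/2)(0.30139) + (5/7)(0.17574) + (2/9)(0.18521) + (11/12)(0.33766) = 0.6269.

0.6269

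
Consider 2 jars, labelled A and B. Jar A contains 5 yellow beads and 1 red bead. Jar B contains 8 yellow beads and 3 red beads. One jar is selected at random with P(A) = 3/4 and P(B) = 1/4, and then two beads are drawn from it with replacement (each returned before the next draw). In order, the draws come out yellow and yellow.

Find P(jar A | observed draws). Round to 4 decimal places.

For each hypothesis, P(data | H) works out to: P(data | jar A) = (5/6)(5/6) = 0.69444; P(data | jar B) = (8/11)(8/11) = 0.52893.
The prior-weighted likelihoods are 3/4 · 0.69444 = 0.52083, 1/4 · 0.52893 = 0.13223; with total 0.65306.
By Bayes' rule, P(jar A | data) = (0.52083) / (0.65306) = 0.79752.

0.7975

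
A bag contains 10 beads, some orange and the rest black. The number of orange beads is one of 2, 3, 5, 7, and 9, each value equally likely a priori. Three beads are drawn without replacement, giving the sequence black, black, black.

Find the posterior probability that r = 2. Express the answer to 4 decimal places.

0.5490

The likelihood of the observed sequence under each hypothesis: P(data | r = 2) = (8/10)(7/9)(6/8) = 7/15; P(data | r = 3) = (7/10)(6/9)(5/8) = 7/24; P(data | r = 5) = (5/10)(4/9)(3/8) = 1/12; P(data | r = 7) = (3/10)(2/9)(1/8) = 1/120; P(data | r = 9) = (1/10)(0/9) = 0.
Multiplying each by its prior: 1/5 · 7/15 = 7/75, 1/5 · 7/24 = 7/120, 1/5 · 1/12 = 1/60, 1/5 · 1/120 = 1/600, 1/5 · 0 = 0; summing to 17/100.
Hence P(r = 2 | data) = (7/75) / (17/100) = 28/51.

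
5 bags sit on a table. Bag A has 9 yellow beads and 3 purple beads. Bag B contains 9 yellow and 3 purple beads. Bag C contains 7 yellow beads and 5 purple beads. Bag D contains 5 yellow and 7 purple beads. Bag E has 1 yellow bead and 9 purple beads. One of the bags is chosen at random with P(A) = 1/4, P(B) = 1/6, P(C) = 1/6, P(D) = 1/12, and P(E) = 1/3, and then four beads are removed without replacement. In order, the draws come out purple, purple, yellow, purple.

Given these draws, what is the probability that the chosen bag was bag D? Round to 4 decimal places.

For each hypothesis, P(data | H) works out to: P(data | bag A) = (3/12)(2/11)(9/10)(1/9) = 0.0045455; P(data | bag B) = (3/12)(2/11)(9/10)(1/9) = 0.0045455; P(data | bag C) = (5/12)(4/11)(7/10)(3/9) = 0.035354; P(data | bag D) = (7/12)(6/11)(5/10)(5/9) = 0.088384; P(data | bag E) = (9/10)(8/9)(1/8)(7/7) = 0.1.
The prior-weighted likelihoods are 1/4 · 0.0045455 = 0.0011364, 1/6 · 0.0045455 = 0.00075758, 1/6 · 0.035354 = 0.0058923, 1/12 · 0.088384 = 0.0073653, 1/3 · 0.1 = 0.033333; these sum to 0.048485.
Hence P(bag D | data) = (0.0073653) / (0.048485) = 0.15191.

0.1519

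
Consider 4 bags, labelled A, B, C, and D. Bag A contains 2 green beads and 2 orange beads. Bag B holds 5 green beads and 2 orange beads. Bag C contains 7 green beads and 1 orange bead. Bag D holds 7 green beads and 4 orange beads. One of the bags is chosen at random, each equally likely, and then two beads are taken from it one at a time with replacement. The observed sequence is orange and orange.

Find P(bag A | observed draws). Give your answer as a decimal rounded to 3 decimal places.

The likelihood of the observed sequence under each hypothesis: P(data | bag A) = (2/4)(2/4) = 0.25; P(data | bag B) = (2/7)(2/7) = 0.081633; P(data | bag C) = (1/8)(1/8) = 0.015625; P(data | bag D) = (4/11)(4/11) = 0.13223.
Weighting by the prior gives 1/4 · 0.25 = 0.0625, 1/4 · 0.081633 = 0.020408, 1/4 · 0.015625 = 0.0039062, 1/4 · 0.13223 = 0.033058; summing to 0.11987.
So P(bag A | data) = (0.0625) / (0.11987) = 0.52139.

0.521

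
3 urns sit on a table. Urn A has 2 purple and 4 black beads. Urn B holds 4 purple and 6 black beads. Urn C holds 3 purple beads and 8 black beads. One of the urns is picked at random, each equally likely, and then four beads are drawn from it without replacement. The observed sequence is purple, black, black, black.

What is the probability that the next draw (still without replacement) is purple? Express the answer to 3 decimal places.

For each hypothesis, P(data | H) works out to: P(data | urn A) = (2/6)(4/5)(3/4)(2/3) = 0.13333; P(data | urn B) = (4/10)(6/9)(5/8)(4/7) = 0.095238; P(data | urn C) = (3/11)(8/10)(7/9)(6/8) = 0.12727.
Weighting by the prior gives 1/3 · 0.13333 = 0.044444, 1/3 · 0.095238 = 0.031746, 1/3 · 0.12727 = 0.042424; summing to 0.11861.
Normalising, the posterior is P(urn A | data) = 0.3747, P(urn B | data) = 0.26764, P(urn C | data) = 0.35766.
So P(purple next | data) = Σ P(purple next | H) P(H | data) = (1/2)(0.3747) + (1/2)(0.26764) + (2/7)(0.35766) = 0.42336.

0.423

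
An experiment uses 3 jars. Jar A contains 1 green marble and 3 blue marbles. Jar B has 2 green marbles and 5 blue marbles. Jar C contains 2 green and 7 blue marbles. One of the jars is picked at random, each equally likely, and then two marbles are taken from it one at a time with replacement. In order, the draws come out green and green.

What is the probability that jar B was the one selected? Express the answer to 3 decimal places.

0.422

Under each hypothesis, the probability of the observed sequence is: P(data | jar A) = (1/4)(1/4) = 0.0625; P(data | jar B) = (2/7)(2/7) = 0.081633; P(data | jar C) = (2/9)(2/9) = 0.049383.
Weighting by the prior gives 1/3 · 0.0625 = 0.020833, 1/3 · 0.081633 = 0.027211, 1/3 · 0.049383 = 0.016461; with total 0.064505.
Hence P(jar B | data) = (0.027211) / (0.064505) = 0.42184.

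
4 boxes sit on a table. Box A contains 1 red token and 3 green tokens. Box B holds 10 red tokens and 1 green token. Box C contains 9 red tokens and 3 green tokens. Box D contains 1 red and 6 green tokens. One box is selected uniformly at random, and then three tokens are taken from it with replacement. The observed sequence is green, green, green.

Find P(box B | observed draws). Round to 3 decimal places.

The likelihood of the observed sequence under each hypothesis: P(data | box A) = (3/4)(3/4)(3/4) = 0.42188; P(data | box B) = (1/11)(1/11)(1/11) = 0.00075131; P(data | box C) = (3/12)(3/12)(3/12) = 0.015625; P(data | box D) = (6/7)(6/7)(6/7) = 0.62974.
The prior-weighted likelihoods are 1/4 · 0.42188 = 0.10547, 1/4 · 0.00075131 = 0.00018783, 1/4 · 0.015625 = 0.0039062, 1/4 · 0.62974 = 0.15743; with total 0.267.
So P(box B | data) = (0.00018783) / (0.267) = 0.00070349.

0.001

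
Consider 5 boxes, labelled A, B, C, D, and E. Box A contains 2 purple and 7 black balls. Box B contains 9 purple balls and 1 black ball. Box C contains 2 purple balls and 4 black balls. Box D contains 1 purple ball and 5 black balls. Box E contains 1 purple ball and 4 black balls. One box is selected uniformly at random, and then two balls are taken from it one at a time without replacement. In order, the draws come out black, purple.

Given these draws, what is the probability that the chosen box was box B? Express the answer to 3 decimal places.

Under each hypothesis, the probability of the observed sequence is: P(data | box A) = (7/9)(2/8) = 7/36; P(data | box B) = (1/10)(9/9) = 1/10; P(data | box C) = (4/6)(2/5) = 4/15; P(data | box D) = (5/6)(1/5) = 1/6; P(data | box E) = (4/5)(1/4) = 1/5.
Weighting by the prior gives 1/5 · 7/36 = 7/180, 1/5 · 1/10 = 1/50, 1/5 · 4/15 = 4/75, 1/5 · 1/6 = 1/30, 1/5 · 1/5 = 1/25; these sum to 167/900.
By Bayes' rule, P(box B | data) = (1/50) / (167/900) = 18/167.

0.108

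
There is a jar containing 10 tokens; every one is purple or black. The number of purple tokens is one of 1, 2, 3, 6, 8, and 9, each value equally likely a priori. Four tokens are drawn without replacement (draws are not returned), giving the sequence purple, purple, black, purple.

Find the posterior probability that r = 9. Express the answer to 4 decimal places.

0.2968

For each hypothesis, P(data | H) works out to: P(data | r = 1) = (1/10)(0/9) = 0; P(data | r = 2) = (2/10)(1/9)(8/8)(0/7) = 0; P(data | r = 3) = (3/10)(2/9)(7/8)(1/7) = 0.0083333; P(data | r = 6) = (6/10)(5/9)(4/8)(4/7) = 0.095238; P(data | r = 8) = (8/10)(7/9)(2/8)(6/7) = 0.13333; P(data | r = 9) = (9/10)(8/9)(1/8)(7/7) = 0.1.
Weighting by the prior gives 1/6 · 0 = 0, 1/6 · 0 = 0, 1/6 · 0.0083333 = 0.0013889, 1/6 · 0.095238 = 0.015873, 1/6 · 0.13333 = 0.022222, 1/6 · 0.1 = 0.016667; these sum to 0.056151.
Therefore the posterior P(r = 9 | data) = (0.016667) / (0.056151) = 0.29682.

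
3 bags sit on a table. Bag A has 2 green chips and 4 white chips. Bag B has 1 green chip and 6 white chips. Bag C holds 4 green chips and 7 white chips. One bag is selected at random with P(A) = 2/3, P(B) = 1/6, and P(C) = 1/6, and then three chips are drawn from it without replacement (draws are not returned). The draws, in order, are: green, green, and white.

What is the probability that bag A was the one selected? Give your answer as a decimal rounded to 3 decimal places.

The likelihood of the observed sequence under each hypothesis: P(data | bag A) = (2/6)(1/5)(4/4) = 1/15; P(data | bag B) = (1/7)(0/6) = 0; P(data | bag C) = (4/11)(3/10)(7/9) = 14/165.
The prior-weighted likelihoods are 2/3 · 1/15 = 2/45, 1/6 · 0 = 0, 1/6 · 14/165 = 7/495; with total 29/495.
By Bayes' rule, P(bag A | data) = (2/45) / (29/495) = 22/29.

0.759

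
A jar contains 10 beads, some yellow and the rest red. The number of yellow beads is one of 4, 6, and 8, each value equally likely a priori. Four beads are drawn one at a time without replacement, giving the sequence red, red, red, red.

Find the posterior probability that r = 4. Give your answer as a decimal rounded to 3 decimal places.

Compute the likelihood of the observed sequence for each case: P(data | r = 4) = (6/10)(5/9)(4/8)(3/7) = 1/14; P(data | r = 6) = (4/10)(3/9)(2/8)(1/7) = 1/210; P(data | r = 8) = (2/10)(1/9)(0/8) = 0.
Weighting by the prior gives 1/3 · 1/14 = 1/42, 1/3 · 1/210 = 1/630, 1/3 · 0 = 0; these sum to 8/315.
Therefore the posterior P(r = 4 | data) = (1/42) / (8/315) = 15/16.

0.938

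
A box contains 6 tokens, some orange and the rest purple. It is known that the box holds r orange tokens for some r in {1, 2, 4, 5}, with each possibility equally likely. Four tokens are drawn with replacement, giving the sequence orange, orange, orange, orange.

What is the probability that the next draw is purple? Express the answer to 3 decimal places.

0.224

Under each hypothesis, the probability of the observed sequence is: P(data | r = 1) = (1/6)(1/6)(1/6)(1/6) = 0.0007716; P(data | r = 2) = (2/6)(2/6)(2/6)(2/6) = 0.012346; P(data | r = 4) = (4/6)(4/6)(4/6)(4/6) = 0.19753; P(data | r = 5) = (5/6)(5/6)(5/6)(5/6) = 0.48225.
The prior-weighted likelihoods are 1/4 · 0.0007716 = 0.0001929, 1/4 · 0.012346 = 0.0030864, 1/4 · 0.19753 = 0.049383, 1/4 · 0.48225 = 0.12056; these sum to 0.17323.
Normalising, the posterior is P(r = 1 | data) = 0.0011136, P(r = 2 | data) = 0.017817, P(r = 4 | data) = 0.28508, P(r = 5 | data) = 0.69599.
Averaging over the posterior, P(purple next | data) = (5/6)(0.0011136) + (2/3)(0.017817) + (1/3)(0.28508) + (1/6)(0.69599) = 0.22383.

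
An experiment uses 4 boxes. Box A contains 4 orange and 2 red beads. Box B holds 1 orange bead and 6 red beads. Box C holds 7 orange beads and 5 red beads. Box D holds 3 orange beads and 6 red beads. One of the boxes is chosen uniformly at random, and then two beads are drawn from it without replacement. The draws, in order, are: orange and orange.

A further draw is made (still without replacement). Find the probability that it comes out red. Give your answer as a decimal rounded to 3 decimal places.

0.537

Compute the likelihood of the observed sequence for each case: P(data | box A) = (4/6)(3/5) = 0.4; P(data | box B) = (1/7)(0/6) = 0; P(data | box C) = (7/12)(6/11) = 0.31818; P(data | box D) = (3/9)(2/8) = 0.083333.
Multiplying each by its prior: 1/4 · 0.4 = 0.1, 1/4 · 0 = 0, 1/4 · 0.31818 = 0.079545, 1/4 · 0.083333 = 0.020833; with total 0.20038.
Dividing through by the total gives posterior P(box A | data) = 0.49905, P(box B | data) = 0, P(box C | data) = 0.39698, P(box D | data) = 0.10397.
Averaging over the posterior, P(red next | data) = (1/2)(0.49905) + (1/2)(0.39698) + (6/7)(0.10397) = 0.53713.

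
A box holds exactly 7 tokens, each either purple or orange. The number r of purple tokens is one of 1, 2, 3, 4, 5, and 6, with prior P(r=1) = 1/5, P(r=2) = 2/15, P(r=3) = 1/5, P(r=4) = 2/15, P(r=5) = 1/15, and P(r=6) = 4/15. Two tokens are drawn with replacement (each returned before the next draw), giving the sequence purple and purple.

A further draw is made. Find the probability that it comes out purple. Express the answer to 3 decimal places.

0.727

Under each hypothesis, the probability of the observed sequence is: P(data | r = 1) = (1/7)(1/7) = 1/49; P(data | r = 2) = (2/7)(2/7) = 4/49; P(data | r = 3) = (3/7)(3/7) = 9/49; P(data | r = 4) = (4/7)(4/7) = 16/49; P(data | r = 5) = (5/7)(5/7) = 25/49; P(data | r = 6) = (6/7)(6/7) = 36/49.
The prior-weighted likelihoods are 1/5 · 1/49 = 1/245, 2/15 · 4/49 = 8/735, 1/5 · 9/49 = 9/245, 2/15 · 16/49 = 32/735, 1/15 · 25/49 = 5/147, 4/15 · 36/49 = 48/245; these sum to 239/735.
The posterior is then P(r = 1 | data) = 0.012552, P(r = 2 | data) = 0.033473, P(r = 3 | data) = 0.11297, P(r = 4 | data) = 0.13389, P(r = 5 | data) = 0.1046, P(r = 6 | data) = 0.60251.
The predictive probability is P(purple next | data) = (1/7)(0.012552) + (2/7)(0.033473) + (3/7)(0.11297) + (4/7)(0.13389) + (5/7)(0.1046) + (6/7)(0.60251) = 0.72744.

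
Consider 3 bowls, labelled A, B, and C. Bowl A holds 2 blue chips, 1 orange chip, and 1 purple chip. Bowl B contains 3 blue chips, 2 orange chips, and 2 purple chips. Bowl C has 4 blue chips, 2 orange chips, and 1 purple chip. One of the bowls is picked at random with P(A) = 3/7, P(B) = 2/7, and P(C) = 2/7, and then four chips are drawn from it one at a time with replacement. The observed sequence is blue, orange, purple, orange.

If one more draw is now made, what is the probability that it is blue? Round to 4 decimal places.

For each hypothesis, P(data | H) works out to: P(data | bowl A) = (2/4)(1/4)(1/4)(1/4) = 0.0078125; P(data | bowl B) = (3/7)(2/7)(2/7)(2/7) = 0.0099958; P(data | bowl C) = (4/7)(2/7)(1/7)(2/7) = 0.0066639.
Multiplying each by its prior: 3/7 · 0.0078125 = 0.0033482, 2/7 · 0.0099958 = 0.002856, 2/7 · 0.0066639 = 0.001904; these sum to 0.0081081.
Dividing through by the total gives posterior P(bowl A | data) = 0.41295, P(bowl B | data) = 0.35223, P(bowl C | data) = 0.23482.
Averaging over the posterior, P(blue next | data) = (1/2)(0.41295) + (3/7)(0.35223) + (4/7)(0.23482) = 0.49161.

0.4916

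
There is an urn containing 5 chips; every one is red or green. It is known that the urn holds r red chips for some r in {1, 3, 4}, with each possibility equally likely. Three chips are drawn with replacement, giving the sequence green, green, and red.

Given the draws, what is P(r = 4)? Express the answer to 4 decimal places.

The likelihood of the observed sequence under each hypothesis: P(data | r = 1) = (4/5)(4/5)(1/5) = 16/125; P(data | r = 3) = (2/5)(2/5)(3/5) = 12/125; P(data | r = 4) = (1/5)(1/5)(4/5) = 4/125.
Multiplying each by its prior: 1/3 · 16/125 = 16/375, 1/3 · 12/125 = 4/125, 1/3 · 4/125 = 4/375; summing to 32/375.
Therefore the posterior P(r = 4 | data) = (4/375) / (32/375) = 1/8.

0.1250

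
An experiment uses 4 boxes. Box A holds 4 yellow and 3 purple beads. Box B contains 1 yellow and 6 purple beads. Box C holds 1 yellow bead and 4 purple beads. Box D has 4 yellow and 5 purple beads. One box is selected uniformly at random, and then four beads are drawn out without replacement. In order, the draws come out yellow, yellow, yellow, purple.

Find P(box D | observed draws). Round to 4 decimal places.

Under each hypothesis, the probability of the observed sequence is: P(data | box A) = (4/7)(3/6)(2/5)(3/4) = 0.085714; P(data | box B) = (1/7)(0/6) = 0; P(data | box C) = (1/5)(0/4) = 0; P(data | box D) = (4/9)(3/8)(2/7)(5/6) = 0.039683.
Multiplying each by its prior: 1/4 · 0.085714 = 0.021429, 1/4 · 0 = 0, 1/4 · 0 = 0, 1/4 · 0.039683 = 0.0099206; these sum to 0.031349.
So P(box D | data) = (0.0099206) / (0.031349) = 0.31646.

0.3165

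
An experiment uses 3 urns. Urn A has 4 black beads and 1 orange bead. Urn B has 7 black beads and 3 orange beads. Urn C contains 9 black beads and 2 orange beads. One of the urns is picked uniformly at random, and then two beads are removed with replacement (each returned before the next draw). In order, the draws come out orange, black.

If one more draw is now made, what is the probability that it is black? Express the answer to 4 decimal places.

Under each hypothesis, the probability of the observed sequence is: P(data | urn A) = (1/5)(4/5) = 0.16; P(data | urn B) = (3/10)(7/10) = 0.21; P(data | urn C) = (2/11)(9/11) = 0.14876.
Weighting by the prior gives 1/3 · 0.16 = 0.053333, 1/3 · 0.21 = 0.07, 1/3 · 0.14876 = 0.049587; summing to 0.17292.
Normalising, the posterior is P(urn A | data) = 0.30843, P(urn B | data) = 0.40481, P(urn C | data) = 0.28676.
Averaging over the posterior, P(black next | data) = (4/5)(0.30843) + (7/10)(0.40481) + (9/11)(0.28676) = 0.76473.

0.7647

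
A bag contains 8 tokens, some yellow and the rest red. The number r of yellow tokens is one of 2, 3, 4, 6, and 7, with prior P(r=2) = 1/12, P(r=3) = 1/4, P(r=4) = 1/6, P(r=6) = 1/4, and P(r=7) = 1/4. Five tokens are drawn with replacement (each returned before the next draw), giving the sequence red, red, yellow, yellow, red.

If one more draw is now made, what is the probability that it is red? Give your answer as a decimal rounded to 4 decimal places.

The likelihood of the observed sequence under each hypothesis: P(data | r = 2) = (6/8)(6/8)(2/8)(2/8)(6/8) = 0.026367; P(data | r = 3) = (5/8)(5/8)(3/8)(3/8)(5/8) = 0.034332; P(data | r = 4) = (4/8)(4/8)(4/8)(4/8)(4/8) = 0.03125; P(data | r = 6) = (2/8)(2/8)(6/8)(6/8)(2/8) = 0.0087891; P(data | r = 7) = (1/8)(1/8)(7/8)(7/8)(1/8) = 0.0014954.
The prior-weighted likelihoods are 1/12 · 0.026367 = 0.0021973, 1/4 · 0.034332 = 0.0085831, 1/6 · 0.03125 = 0.0052083, 1/4 · 0.0087891 = 0.0021973, 1/4 · 0.0014954 = 0.00037384; these sum to 0.01856.
Normalising, the posterior is P(r = 2 | data) = 0.11839, P(r = 3 | data) = 0.46246, P(r = 4 | data) = 0.28062, P(r = 6 | data) = 0.11839, P(r = 7 | data) = 0.020143.
So P(red next | data) = Σ P(red next | H) P(H | data) = (3/4)(0.11839) + (5/8)(0.46246) + (1/2)(0.28062) + (1/4)(0.11839) + (1/8)(0.020143) = 0.55025.

0.5503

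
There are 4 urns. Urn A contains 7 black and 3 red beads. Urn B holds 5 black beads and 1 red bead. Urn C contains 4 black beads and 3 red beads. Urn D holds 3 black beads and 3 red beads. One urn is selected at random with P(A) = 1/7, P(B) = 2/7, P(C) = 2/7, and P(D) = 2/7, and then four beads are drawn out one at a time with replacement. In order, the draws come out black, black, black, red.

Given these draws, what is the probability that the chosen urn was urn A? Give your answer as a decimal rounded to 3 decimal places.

Under each hypothesis, the probability of the observed sequence is: P(data | urn A) = (7/10)(7/10)(7/10)(3/10) = 0.1029; P(data | urn B) = (5/6)(5/6)(5/6)(1/6) = 0.096451; P(data | urn C) = (4/7)(4/7)(4/7)(3/7) = 0.079967; P(data | urn D) = (3/6)(3/6)(3/6)(3/6) = 0.0625.
Weighting by the prior gives 1/7 · 0.1029 = 0.0147, 2/7 · 0.096451 = 0.027557, 2/7 · 0.079967 = 0.022848, 2/7 · 0.0625 = 0.017857; these sum to 0.082962.
By Bayes' rule, P(urn A | data) = (0.0147) / (0.082962) = 0.17719.

0.177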